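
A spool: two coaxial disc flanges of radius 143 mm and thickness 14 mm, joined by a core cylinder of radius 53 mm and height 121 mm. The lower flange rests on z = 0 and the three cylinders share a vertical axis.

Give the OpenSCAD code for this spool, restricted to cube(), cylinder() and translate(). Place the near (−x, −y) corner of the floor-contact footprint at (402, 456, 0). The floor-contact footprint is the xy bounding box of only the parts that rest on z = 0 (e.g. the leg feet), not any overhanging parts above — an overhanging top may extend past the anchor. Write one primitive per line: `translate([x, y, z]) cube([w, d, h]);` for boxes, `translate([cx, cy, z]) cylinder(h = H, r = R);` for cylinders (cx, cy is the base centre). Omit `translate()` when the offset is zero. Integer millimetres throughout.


translate([545, 599, 0]) cylinder(h = 14, r = 143);
translate([545, 599, 14]) cylinder(h = 121, r = 53);
translate([545, 599, 135]) cylinder(h = 14, r = 143);


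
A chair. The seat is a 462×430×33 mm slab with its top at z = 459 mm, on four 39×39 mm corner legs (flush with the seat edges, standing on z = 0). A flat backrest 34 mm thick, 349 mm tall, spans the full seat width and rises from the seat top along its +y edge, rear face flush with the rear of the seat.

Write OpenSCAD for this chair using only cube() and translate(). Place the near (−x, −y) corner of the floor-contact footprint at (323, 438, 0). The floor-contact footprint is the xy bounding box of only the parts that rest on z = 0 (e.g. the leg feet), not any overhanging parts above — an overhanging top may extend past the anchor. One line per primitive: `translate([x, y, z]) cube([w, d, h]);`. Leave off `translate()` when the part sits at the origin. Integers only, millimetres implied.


translate([323, 438, 426]) cube([462, 430, 33]);
translate([323, 438, 0]) cube([39, 39, 426]);
translate([746, 438, 0]) cube([39, 39, 426]);
translate([323, 829, 0]) cube([39, 39, 426]);
translate([746, 829, 0]) cube([39, 39, 426]);
translate([323, 834, 459]) cube([462, 34, 349]);


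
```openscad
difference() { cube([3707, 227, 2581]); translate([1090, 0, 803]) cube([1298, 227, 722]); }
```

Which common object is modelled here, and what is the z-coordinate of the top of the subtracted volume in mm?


A wall with a window opening. The window head height is 1525 mm.

A wall with a rectangular opening subtracted — a window. Sill at z = 803, opening 722 mm tall, so the head is at 803 + 722 = 1525 mm.


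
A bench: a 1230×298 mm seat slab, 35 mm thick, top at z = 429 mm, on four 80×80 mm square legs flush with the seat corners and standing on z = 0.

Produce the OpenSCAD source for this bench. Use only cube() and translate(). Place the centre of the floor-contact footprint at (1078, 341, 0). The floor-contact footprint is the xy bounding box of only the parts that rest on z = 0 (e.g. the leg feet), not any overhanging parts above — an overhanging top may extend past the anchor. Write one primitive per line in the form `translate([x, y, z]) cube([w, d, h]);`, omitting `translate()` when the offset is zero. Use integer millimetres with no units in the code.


translate([463, 192, 394]) cube([1230, 298, 35]);
translate([463, 192, 0]) cube([80, 80, 394]);
translate([463, 410, 0]) cube([80, 80, 394]);
translate([1613, 192, 0]) cube([80, 80, 394]);
translate([1613, 410, 0]) cube([80, 80, 394]);


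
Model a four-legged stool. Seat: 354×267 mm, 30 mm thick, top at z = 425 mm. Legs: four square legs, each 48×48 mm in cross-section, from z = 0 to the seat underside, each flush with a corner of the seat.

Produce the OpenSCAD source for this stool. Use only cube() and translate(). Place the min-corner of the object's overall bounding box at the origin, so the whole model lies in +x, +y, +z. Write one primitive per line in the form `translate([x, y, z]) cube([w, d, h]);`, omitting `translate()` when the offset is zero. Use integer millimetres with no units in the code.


// leg_h = 425 - 30 = 395
translate([0, 0, 395]) cube([354, 267, 30]);
cube([48, 48, 395]);
translate([306, 0, 0]) cube([48, 48, 395]);
translate([0, 219, 0]) cube([48, 48, 395]);
translate([306, 219, 0]) cube([48, 48, 395]);


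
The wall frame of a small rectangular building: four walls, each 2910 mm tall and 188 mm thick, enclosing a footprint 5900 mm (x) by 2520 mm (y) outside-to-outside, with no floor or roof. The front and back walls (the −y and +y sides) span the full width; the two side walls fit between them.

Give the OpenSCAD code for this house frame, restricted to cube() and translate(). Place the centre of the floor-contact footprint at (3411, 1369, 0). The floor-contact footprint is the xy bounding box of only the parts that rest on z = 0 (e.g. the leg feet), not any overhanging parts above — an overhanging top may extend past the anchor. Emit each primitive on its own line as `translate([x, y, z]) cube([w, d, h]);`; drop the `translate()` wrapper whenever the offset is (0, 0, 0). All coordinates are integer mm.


translate([461, 109, 0]) cube([5900, 188, 2910]);
translate([461, 2441, 0]) cube([5900, 188, 2910]);
translate([461, 297, 0]) cube([188, 2144, 2910]);
translate([6173, 297, 0]) cube([188, 2144, 2910]);


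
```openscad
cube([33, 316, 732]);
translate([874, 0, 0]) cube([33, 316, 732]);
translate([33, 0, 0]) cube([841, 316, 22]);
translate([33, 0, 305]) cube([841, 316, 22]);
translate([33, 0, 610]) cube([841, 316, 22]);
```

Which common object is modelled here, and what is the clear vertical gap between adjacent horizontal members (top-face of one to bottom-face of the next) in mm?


A bookshelf. The clear shelf gap is 283 mm.

Two tall side panels with 3 horizontal boards between them — a bookshelf. The first two shelf undersides are at z = 0 and z = 305; with shelf thickness 22, the clear gap is 305 − 0 − 22 = 283 mm.


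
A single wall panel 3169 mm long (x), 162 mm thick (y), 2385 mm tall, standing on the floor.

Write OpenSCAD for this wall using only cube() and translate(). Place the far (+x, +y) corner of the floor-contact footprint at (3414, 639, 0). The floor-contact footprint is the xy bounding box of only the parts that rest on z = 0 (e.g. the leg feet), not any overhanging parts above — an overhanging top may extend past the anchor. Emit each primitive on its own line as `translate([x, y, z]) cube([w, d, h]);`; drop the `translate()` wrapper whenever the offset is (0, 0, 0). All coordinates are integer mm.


translate([245, 477, 0]) cube([3169, 162, 2385]);


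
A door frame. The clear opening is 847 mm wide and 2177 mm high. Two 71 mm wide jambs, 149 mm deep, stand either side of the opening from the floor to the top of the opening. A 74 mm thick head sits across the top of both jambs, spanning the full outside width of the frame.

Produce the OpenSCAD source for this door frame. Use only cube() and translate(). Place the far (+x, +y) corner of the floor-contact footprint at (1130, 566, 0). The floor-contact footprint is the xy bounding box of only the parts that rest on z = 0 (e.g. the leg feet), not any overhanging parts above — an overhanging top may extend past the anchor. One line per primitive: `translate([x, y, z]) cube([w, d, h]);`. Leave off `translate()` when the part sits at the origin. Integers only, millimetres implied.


translate([141, 417, 0]) cube([71, 149, 2177]);
translate([1059, 417, 0]) cube([71, 149, 2177]);
translate([141, 417, 2177]) cube([989, 149, 74]);


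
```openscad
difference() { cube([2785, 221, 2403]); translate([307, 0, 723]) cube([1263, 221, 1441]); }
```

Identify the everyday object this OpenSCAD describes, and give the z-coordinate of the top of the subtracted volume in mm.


A wall with a window opening. The window head height is 2164 mm.

A wall with a rectangular opening subtracted — a window. Sill at z = 723, opening 1441 mm tall, so the head is at 723 + 1441 = 2164 mm.


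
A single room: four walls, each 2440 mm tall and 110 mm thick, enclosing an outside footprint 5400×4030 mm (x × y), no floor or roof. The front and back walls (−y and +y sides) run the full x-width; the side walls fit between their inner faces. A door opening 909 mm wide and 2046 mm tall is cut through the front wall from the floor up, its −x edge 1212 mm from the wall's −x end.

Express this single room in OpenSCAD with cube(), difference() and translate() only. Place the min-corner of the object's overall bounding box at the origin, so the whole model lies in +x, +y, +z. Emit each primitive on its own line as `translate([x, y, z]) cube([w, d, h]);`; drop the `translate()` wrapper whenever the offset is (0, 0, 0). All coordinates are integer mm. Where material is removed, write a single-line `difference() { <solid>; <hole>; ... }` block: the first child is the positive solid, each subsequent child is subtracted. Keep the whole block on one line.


difference() { cube([5400, 110, 2440]); translate([1212, 0, 0]) cube([909, 110, 2046]); }
translate([0, 3920, 0]) cube([5400, 110, 2440]);
translate([0, 110, 0]) cube([110, 3810, 2440]);
translate([5290, 110, 0]) cube([110, 3810, 2440]);


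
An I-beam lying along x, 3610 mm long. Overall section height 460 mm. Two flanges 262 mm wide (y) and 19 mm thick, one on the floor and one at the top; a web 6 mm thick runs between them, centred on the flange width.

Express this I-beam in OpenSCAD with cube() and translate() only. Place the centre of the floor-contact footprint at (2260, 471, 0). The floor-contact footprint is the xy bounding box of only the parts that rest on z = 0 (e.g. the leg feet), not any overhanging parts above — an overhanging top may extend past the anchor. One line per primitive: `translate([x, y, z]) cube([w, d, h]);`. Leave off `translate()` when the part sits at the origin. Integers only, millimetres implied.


translate([455, 340, 0]) cube([3610, 262, 19]);
translate([455, 468, 19]) cube([3610, 6, 422]);
translate([455, 340, 441]) cube([3610, 262, 19]);


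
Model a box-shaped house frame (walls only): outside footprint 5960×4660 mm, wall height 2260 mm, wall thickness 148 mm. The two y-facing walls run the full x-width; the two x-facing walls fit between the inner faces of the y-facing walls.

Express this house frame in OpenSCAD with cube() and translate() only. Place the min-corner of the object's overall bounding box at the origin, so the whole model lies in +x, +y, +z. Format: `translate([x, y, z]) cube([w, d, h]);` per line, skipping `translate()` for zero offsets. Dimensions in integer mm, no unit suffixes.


cube([5960, 148, 2260]);
translate([0, 4512, 0]) cube([5960, 148, 2260]);
translate([0, 148, 0]) cube([148, 4364, 2260]);
translate([5812, 148, 0]) cube([148, 4364, 2260]);


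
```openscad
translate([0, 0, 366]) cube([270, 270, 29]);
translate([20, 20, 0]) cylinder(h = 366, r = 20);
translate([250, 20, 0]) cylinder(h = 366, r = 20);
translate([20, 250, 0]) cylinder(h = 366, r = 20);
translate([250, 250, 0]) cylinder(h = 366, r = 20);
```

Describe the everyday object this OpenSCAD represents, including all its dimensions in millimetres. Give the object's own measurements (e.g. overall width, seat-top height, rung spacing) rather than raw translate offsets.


A four-legged stool. The seat is a 270×270×29 mm slab whose top surface is at z = 395 mm; four round legs, each 40 mm in diameter, run from the floor (z = 0) to the underside of the seat, each leg's axis is inset half a diameter from the nearest pair of seat edges (so the leg's bounding box is flush with the corner).


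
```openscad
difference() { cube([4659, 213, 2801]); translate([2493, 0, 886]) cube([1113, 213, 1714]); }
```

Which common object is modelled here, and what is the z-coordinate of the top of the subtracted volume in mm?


A wall with a window opening. The window head height is 2600 mm.

A wall with a rectangular opening subtracted — a window. Sill at z = 886, opening 1714 mm tall, so the head is at 886 + 1714 = 2600 mm.


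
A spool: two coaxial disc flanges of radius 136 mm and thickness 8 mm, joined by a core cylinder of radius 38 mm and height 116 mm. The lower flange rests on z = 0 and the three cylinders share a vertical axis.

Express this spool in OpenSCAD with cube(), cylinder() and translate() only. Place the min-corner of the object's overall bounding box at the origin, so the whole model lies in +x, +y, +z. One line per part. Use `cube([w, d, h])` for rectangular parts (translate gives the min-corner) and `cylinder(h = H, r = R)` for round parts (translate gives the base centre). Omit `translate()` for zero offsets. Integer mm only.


translate([136, 136, 0]) cylinder(h = 8, r = 136);
translate([136, 136, 8]) cylinder(h = 116, r = 38);
translate([136, 136, 124]) cylinder(h = 8, r = 136);


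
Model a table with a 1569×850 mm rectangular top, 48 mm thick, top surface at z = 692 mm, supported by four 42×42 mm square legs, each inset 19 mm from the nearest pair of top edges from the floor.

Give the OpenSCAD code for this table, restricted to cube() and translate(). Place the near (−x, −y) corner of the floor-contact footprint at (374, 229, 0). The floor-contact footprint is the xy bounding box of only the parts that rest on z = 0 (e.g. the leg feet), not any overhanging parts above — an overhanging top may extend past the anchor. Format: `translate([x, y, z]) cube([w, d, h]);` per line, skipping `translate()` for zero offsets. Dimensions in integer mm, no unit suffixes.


// leg_h = 692 - 48 = 644
translate([355, 210, 644]) cube([1569, 850, 48]);
translate([374, 229, 0]) cube([42, 42, 644]);
translate([1863, 229, 0]) cube([42, 42, 644]);
translate([374, 999, 0]) cube([42, 42, 644]);
translate([1863, 999, 0]) cube([42, 42, 644]);


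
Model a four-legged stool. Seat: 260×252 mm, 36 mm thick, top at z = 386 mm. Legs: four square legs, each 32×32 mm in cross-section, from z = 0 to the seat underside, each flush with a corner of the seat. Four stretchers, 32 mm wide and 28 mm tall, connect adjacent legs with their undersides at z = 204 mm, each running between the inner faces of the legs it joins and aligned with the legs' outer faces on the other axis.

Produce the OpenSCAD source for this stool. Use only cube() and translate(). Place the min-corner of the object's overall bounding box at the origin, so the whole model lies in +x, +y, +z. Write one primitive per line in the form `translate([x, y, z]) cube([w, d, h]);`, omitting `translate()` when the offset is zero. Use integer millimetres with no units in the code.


translate([0, 0, 350]) cube([260, 252, 36]);
cube([32, 32, 350]);
translate([228, 0, 0]) cube([32, 32, 350]);
translate([0, 220, 0]) cube([32, 32, 350]);
translate([228, 220, 0]) cube([32, 32, 350]);
translate([32, 0, 204]) cube([196, 32, 28]);
translate([32, 220, 204]) cube([196, 32, 28]);
translate([0, 32, 204]) cube([32, 188, 28]);
translate([228, 32, 204]) cube([32, 188, 28]);


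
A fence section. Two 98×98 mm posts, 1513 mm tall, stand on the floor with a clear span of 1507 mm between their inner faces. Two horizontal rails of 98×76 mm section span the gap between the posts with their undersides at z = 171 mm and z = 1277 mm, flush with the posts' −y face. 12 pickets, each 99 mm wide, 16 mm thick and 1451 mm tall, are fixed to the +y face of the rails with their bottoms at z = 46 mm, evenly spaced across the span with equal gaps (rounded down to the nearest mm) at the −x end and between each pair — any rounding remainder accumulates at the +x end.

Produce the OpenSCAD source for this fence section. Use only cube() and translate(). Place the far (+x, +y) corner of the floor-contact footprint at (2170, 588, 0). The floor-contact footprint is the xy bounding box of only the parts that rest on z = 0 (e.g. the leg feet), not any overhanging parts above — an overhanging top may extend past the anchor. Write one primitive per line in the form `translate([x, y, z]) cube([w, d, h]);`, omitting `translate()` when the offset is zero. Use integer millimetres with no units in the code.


translate([467, 490, 0]) cube([98, 98, 1513]);
translate([2072, 490, 0]) cube([98, 98, 1513]);
translate([565, 490, 171]) cube([1507, 98, 76]);
translate([565, 490, 1277]) cube([1507, 98, 76]);
translate([589, 588, 46]) cube([99, 16, 1451]);
translate([712, 588, 46]) cube([99, 16, 1451]);
translate([835, 588, 46]) cube([99, 16, 1451]);
translate([958, 588, 46]) cube([99, 16, 1451]);
translate([1081, 588, 46]) cube([99, 16, 1451]);
translate([1204, 588, 46]) cube([99, 16, 1451]);
translate([1327, 588, 46]) cube([99, 16, 1451]);
translate([1450, 588, 46]) cube([99, 16, 1451]);
translate([1573, 588, 46]) cube([99, 16, 1451]);
translate([1696, 588, 46]) cube([99, 16, 1451]);
translate([1819, 588, 46]) cube([99, 16, 1451]);
translate([1942, 588, 46]) cube([99, 16, 1451]);


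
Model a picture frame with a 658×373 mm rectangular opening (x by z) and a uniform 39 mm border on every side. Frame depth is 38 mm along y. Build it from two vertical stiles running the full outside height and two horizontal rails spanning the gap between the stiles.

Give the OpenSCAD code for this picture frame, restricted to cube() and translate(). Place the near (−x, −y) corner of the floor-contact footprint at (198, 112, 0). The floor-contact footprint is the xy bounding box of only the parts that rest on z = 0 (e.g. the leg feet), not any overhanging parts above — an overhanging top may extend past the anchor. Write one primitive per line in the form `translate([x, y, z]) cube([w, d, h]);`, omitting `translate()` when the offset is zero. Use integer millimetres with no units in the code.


translate([198, 112, 0]) cube([39, 38, 451]);
translate([895, 112, 0]) cube([39, 38, 451]);
translate([237, 112, 0]) cube([658, 38, 39]);
translate([237, 112, 412]) cube([658, 38, 39]);


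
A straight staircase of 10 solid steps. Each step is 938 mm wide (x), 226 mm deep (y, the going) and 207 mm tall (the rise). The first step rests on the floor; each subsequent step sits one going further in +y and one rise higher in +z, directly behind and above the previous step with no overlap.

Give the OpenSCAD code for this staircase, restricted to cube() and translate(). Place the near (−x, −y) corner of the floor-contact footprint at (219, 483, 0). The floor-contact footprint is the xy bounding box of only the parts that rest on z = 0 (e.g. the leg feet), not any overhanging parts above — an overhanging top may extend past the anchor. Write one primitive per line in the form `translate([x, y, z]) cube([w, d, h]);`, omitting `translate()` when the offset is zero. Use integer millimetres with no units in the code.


translate([219, 483, 0]) cube([938, 226, 207]);
translate([219, 709, 207]) cube([938, 226, 207]);
translate([219, 935, 414]) cube([938, 226, 207]);
translate([219, 1161, 621]) cube([938, 226, 207]);
translate([219, 1387, 828]) cube([938, 226, 207]);
translate([219, 1613, 1035]) cube([938, 226, 207]);
translate([219, 1839, 1242]) cube([938, 226, 207]);
translate([219, 2065, 1449]) cube([938, 226, 207]);
translate([219, 2291, 1656]) cube([938, 226, 207]);
translate([219, 2517, 1863]) cube([938, 226, 207]);


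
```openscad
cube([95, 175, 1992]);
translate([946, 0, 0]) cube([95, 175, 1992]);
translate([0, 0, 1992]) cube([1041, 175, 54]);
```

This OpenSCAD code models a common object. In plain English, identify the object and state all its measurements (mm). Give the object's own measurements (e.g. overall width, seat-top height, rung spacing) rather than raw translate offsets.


A door frame. The clear opening is 851 mm wide and 1992 mm high. Two 95 mm wide jambs, 175 mm deep, stand either side of the opening from the floor to the top of the opening. A 54 mm thick head sits across the top of both jambs, spanning the full outside width of the frame.


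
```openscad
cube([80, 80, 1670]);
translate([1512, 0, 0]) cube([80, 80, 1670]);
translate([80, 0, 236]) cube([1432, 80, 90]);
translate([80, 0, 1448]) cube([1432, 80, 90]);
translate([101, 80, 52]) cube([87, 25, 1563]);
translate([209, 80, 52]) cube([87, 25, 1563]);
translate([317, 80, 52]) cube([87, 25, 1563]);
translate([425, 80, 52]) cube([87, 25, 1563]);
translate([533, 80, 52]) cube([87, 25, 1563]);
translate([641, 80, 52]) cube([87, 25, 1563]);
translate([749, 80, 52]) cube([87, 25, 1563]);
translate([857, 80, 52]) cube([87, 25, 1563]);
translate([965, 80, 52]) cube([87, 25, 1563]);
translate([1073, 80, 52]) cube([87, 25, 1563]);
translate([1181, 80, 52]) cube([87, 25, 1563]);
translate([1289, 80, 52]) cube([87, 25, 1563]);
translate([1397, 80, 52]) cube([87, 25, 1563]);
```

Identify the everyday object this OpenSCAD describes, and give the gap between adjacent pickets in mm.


A fence section. The picket gap is 21 mm.

Two posts, two rails, 13 pickets — a fence section. Span 1432 mm holds 13 pickets of 87 mm with 14 equal gaps: ⌊(1432 − 13·87) / 14⌋ = 21 mm.


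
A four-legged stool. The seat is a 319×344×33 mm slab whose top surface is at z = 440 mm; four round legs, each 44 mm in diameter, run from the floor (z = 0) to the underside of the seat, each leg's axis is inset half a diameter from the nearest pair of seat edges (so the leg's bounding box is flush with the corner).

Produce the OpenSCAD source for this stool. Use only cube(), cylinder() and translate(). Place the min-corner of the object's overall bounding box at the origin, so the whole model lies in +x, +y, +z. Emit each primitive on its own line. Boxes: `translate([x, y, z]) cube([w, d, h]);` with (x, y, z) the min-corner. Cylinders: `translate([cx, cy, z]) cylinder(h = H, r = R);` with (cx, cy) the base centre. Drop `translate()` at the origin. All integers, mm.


translate([0, 0, 407]) cube([319, 344, 33]);
translate([22, 22, 0]) cylinder(h = 407, r = 22);
translate([297, 22, 0]) cylinder(h = 407, r = 22);
translate([22, 322, 0]) cylinder(h = 407, r = 22);
translate([297, 322, 0]) cylinder(h = 407, r = 22);


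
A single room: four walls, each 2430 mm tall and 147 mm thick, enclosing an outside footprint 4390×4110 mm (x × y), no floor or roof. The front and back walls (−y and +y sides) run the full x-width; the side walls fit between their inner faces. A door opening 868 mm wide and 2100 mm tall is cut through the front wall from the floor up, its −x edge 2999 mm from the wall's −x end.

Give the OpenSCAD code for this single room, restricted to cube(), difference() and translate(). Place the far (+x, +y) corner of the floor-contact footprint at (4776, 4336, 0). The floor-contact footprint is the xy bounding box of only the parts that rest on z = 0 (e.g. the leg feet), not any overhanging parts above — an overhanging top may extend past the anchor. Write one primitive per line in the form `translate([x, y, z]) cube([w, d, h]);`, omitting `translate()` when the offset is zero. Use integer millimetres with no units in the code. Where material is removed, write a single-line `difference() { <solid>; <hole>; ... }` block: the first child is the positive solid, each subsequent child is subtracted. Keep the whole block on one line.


difference() { translate([386, 226, 0]) cube([4390, 147, 2430]); translate([3385, 226, 0]) cube([868, 147, 2100]); }
translate([386, 4189, 0]) cube([4390, 147, 2430]);
translate([386, 373, 0]) cube([147, 3816, 2430]);
translate([4629, 373, 0]) cube([147, 3816, 2430]);


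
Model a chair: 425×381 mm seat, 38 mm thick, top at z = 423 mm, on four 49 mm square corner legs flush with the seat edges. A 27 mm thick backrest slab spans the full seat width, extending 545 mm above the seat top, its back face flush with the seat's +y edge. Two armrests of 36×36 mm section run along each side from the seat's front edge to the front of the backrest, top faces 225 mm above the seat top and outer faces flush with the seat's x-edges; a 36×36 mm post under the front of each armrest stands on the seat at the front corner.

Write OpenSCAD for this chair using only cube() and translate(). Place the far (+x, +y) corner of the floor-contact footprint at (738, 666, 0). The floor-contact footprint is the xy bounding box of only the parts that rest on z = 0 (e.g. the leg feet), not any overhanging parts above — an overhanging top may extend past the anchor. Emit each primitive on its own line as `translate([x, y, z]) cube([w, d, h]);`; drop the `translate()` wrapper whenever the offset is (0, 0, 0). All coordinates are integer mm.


translate([313, 285, 385]) cube([425, 381, 38]);
translate([313, 285, 0]) cube([49, 49, 385]);
translate([689, 285, 0]) cube([49, 49, 385]);
translate([313, 617, 0]) cube([49, 49, 385]);
translate([689, 617, 0]) cube([49, 49, 385]);
translate([313, 639, 423]) cube([425, 27, 545]);
translate([313, 285, 612]) cube([36, 354, 36]);
translate([702, 285, 612]) cube([36, 354, 36]);
translate([313, 285, 423]) cube([36, 36, 189]);
translate([702, 285, 423]) cube([36, 36, 189]);


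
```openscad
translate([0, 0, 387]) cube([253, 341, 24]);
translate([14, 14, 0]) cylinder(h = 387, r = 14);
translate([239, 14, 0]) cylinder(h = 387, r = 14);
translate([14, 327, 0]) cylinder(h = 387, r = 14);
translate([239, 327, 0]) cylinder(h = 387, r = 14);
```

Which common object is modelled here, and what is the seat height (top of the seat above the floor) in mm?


A stool. The seat height is 411 mm.

A 253×341×24 slab at z = 387 on four corner cylinders — a stool. The seat top is 387 + 24 = 411 mm.


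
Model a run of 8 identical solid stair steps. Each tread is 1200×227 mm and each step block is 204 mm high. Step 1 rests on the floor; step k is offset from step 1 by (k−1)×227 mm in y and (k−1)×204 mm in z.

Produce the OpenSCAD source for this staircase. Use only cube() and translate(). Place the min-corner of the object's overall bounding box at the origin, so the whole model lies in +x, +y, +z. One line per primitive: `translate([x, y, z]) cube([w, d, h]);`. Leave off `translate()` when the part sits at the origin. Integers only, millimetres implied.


cube([1200, 227, 204]);
translate([0, 227, 204]) cube([1200, 227, 204]);
translate([0, 454, 408]) cube([1200, 227, 204]);
translate([0, 681, 612]) cube([1200, 227, 204]);
translate([0, 908, 816]) cube([1200, 227, 204]);
translate([0, 1135, 1020]) cube([1200, 227, 204]);
translate([0, 1362, 1224]) cube([1200, 227, 204]);
translate([0, 1589, 1428]) cube([1200, 227, 204]);


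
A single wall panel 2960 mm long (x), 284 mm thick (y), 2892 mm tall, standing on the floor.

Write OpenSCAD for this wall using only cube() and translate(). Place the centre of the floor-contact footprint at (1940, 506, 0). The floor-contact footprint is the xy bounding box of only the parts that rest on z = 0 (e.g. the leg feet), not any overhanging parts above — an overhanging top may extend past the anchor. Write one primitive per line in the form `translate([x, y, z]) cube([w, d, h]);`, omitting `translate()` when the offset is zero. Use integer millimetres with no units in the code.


translate([460, 364, 0]) cube([2960, 284, 2892]);


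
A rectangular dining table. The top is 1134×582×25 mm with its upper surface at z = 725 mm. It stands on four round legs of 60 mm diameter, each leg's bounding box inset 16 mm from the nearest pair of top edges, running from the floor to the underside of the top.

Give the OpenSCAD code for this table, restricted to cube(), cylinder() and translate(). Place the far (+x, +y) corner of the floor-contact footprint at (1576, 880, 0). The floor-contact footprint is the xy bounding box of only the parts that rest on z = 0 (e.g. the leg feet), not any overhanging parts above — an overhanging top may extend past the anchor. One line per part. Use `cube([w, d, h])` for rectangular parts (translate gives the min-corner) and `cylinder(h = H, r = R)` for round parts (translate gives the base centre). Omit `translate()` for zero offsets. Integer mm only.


// leg_h = 725 - 25 = 700
translate([458, 314, 700]) cube([1134, 582, 25]);
translate([504, 360, 0]) cylinder(h = 700, r = 30);
translate([1546, 360, 0]) cylinder(h = 700, r = 30);
translate([504, 850, 0]) cylinder(h = 700, r = 30);
translate([1546, 850, 0]) cylinder(h = 700, r = 30);


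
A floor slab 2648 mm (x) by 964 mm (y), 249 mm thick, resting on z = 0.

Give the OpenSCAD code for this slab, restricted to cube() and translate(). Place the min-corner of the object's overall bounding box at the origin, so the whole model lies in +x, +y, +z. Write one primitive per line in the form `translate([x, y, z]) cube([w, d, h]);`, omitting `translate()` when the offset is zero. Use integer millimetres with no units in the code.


cube([2648, 964, 249]);


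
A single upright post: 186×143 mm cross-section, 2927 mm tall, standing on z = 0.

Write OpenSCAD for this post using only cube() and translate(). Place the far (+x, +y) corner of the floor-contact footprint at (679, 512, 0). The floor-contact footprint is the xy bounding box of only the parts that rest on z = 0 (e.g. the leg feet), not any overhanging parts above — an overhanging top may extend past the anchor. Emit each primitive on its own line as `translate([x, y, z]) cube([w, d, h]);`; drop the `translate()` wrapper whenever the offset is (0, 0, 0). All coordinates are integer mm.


translate([493, 369, 0]) cube([186, 143, 2927]);


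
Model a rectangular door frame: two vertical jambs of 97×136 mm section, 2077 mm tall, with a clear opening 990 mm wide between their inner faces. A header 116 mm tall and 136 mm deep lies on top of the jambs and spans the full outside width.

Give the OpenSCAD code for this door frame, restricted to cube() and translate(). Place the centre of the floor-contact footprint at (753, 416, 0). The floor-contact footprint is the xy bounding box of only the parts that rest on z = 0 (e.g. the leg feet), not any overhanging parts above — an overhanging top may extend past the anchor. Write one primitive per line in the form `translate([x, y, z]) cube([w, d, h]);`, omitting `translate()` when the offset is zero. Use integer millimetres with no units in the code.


translate([161, 348, 0]) cube([97, 136, 2077]);
translate([1248, 348, 0]) cube([97, 136, 2077]);
translate([161, 348, 2077]) cube([1184, 136, 116]);


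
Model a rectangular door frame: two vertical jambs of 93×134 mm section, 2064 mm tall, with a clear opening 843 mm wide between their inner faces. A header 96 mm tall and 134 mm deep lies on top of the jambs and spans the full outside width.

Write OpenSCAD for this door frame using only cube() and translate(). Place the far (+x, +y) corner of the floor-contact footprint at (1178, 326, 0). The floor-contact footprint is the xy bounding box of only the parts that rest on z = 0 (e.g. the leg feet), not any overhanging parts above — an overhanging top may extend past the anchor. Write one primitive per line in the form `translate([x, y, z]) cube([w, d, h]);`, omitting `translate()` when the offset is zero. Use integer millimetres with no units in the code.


translate([149, 192, 0]) cube([93, 134, 2064]);
translate([1085, 192, 0]) cube([93, 134, 2064]);
translate([149, 192, 2064]) cube([1029, 134, 96]);


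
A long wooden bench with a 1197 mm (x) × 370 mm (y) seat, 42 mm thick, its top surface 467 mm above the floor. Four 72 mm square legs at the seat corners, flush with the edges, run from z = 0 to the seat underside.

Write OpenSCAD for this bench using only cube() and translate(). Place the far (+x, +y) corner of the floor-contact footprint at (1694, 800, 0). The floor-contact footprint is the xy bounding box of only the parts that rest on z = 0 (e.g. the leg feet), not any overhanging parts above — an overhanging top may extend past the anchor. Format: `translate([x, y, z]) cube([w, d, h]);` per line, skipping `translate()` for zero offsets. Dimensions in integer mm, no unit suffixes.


translate([497, 430, 425]) cube([1197, 370, 42]);
translate([497, 430, 0]) cube([72, 72, 425]);
translate([497, 728, 0]) cube([72, 72, 425]);
translate([1622, 430, 0]) cube([72, 72, 425]);
translate([1622, 728, 0]) cube([72, 72, 425]);


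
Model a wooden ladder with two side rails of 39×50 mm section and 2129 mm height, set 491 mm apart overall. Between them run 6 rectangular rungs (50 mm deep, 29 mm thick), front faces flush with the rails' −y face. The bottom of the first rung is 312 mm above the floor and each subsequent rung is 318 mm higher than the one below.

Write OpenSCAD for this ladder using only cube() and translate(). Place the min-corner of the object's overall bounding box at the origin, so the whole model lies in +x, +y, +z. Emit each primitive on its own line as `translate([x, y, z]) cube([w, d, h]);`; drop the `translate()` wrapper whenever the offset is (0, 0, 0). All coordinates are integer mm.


cube([39, 50, 2129]);
translate([452, 0, 0]) cube([39, 50, 2129]);
translate([39, 0, 312]) cube([413, 50, 29]);
translate([39, 0, 630]) cube([413, 50, 29]);
translate([39, 0, 948]) cube([413, 50, 29]);
translate([39, 0, 1266]) cube([413, 50, 29]);
translate([39, 0, 1584]) cube([413, 50, 29]);
translate([39, 0, 1902]) cube([413, 50, 29]);


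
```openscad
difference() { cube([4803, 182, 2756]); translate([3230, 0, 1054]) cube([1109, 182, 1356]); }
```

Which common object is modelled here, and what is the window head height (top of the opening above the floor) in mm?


A wall with a window opening. The window head height is 2410 mm.

A wall with a rectangular opening subtracted — a window. Sill at z = 1054, opening 1356 mm tall, so the head is at 1054 + 1356 = 2410 mm.


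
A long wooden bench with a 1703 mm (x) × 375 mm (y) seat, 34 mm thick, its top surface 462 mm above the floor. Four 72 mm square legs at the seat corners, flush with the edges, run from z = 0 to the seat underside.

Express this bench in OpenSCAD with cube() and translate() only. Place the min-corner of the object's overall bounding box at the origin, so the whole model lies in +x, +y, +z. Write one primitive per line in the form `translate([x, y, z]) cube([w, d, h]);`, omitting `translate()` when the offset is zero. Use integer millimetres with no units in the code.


// leg_h = 462 − 34 = 428
translate([0, 0, 428]) cube([1703, 375, 34]);
cube([72, 72, 428]);
translate([0, 303, 0]) cube([72, 72, 428]);
translate([1631, 0, 0]) cube([72, 72, 428]);
translate([1631, 303, 0]) cube([72, 72, 428]);


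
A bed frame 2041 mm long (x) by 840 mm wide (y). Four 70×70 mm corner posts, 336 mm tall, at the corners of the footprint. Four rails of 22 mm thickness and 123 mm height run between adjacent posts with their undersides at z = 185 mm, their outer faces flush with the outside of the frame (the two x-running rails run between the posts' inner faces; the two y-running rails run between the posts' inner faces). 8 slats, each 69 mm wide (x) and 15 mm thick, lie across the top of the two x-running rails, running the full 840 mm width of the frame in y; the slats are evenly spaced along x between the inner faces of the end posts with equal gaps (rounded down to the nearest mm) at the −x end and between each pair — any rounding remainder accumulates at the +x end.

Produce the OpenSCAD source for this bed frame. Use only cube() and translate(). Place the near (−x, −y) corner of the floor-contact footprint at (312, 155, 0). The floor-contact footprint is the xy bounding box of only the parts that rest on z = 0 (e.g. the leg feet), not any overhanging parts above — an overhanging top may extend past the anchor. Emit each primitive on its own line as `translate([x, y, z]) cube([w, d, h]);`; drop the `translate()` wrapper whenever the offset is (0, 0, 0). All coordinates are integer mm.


translate([312, 155, 0]) cube([70, 70, 336]);
translate([312, 925, 0]) cube([70, 70, 336]);
translate([2283, 155, 0]) cube([70, 70, 336]);
translate([2283, 925, 0]) cube([70, 70, 336]);
translate([382, 155, 185]) cube([1901, 22, 123]);
translate([382, 973, 185]) cube([1901, 22, 123]);
translate([312, 225, 185]) cube([22, 700, 123]);
translate([2331, 225, 185]) cube([22, 700, 123]);
translate([531, 155, 308]) cube([69, 840, 15]);
translate([749, 155, 308]) cube([69, 840, 15]);
translate([967, 155, 308]) cube([69, 840, 15]);
translate([1185, 155, 308]) cube([69, 840, 15]);
translate([1403, 155, 308]) cube([69, 840, 15]);
translate([1621, 155, 308]) cube([69, 840, 15]);
translate([1839, 155, 308]) cube([69, 840, 15]);
translate([2057, 155, 308]) cube([69, 840, 15]);


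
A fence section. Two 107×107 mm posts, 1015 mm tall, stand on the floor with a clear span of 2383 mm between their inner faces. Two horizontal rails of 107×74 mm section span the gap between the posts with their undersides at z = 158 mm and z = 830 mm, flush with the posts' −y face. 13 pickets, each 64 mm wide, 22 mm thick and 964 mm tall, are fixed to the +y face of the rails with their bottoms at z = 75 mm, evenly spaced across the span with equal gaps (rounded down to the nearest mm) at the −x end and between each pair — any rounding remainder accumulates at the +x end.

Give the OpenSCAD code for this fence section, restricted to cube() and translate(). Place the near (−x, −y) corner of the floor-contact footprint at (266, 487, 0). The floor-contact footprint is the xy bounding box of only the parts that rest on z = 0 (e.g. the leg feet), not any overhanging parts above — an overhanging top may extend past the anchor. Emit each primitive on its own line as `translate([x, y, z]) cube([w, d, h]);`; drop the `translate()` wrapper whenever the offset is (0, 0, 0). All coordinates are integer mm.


translate([266, 487, 0]) cube([107, 107, 1015]);
translate([2756, 487, 0]) cube([107, 107, 1015]);
translate([373, 487, 158]) cube([2383, 107, 74]);
translate([373, 487, 830]) cube([2383, 107, 74]);
translate([483, 594, 75]) cube([64, 22, 964]);
translate([657, 594, 75]) cube([64, 22, 964]);
translate([831, 594, 75]) cube([64, 22, 964]);
translate([1005, 594, 75]) cube([64, 22, 964]);
translate([1179, 594, 75]) cube([64, 22, 964]);
translate([1353, 594, 75]) cube([64, 22, 964]);
translate([1527, 594, 75]) cube([64, 22, 964]);
translate([1701, 594, 75]) cube([64, 22, 964]);
translate([1875, 594, 75]) cube([64, 22, 964]);
translate([2049, 594, 75]) cube([64, 22, 964]);
translate([2223, 594, 75]) cube([64, 22, 964]);
translate([2397, 594, 75]) cube([64, 22, 964]);
translate([2571, 594, 75]) cube([64, 22, 964]);


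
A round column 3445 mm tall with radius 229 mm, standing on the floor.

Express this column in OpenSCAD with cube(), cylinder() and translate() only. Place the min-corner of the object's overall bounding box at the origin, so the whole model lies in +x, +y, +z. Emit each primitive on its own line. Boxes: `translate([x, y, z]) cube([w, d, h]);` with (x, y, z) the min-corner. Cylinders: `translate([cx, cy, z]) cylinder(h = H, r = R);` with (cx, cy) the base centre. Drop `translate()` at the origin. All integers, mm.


translate([229, 229, 0]) cylinder(h = 3445, r = 229);


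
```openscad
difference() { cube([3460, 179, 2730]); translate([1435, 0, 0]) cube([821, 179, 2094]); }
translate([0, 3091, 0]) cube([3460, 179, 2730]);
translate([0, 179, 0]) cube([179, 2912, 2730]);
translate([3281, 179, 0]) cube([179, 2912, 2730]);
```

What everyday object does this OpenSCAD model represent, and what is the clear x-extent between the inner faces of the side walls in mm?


A single room. The interior width is 3102 mm.

Four walls enclosing a rectangle with a door in the front wall — a room. Outside width 3460 minus two 179 mm walls gives 3102 mm.


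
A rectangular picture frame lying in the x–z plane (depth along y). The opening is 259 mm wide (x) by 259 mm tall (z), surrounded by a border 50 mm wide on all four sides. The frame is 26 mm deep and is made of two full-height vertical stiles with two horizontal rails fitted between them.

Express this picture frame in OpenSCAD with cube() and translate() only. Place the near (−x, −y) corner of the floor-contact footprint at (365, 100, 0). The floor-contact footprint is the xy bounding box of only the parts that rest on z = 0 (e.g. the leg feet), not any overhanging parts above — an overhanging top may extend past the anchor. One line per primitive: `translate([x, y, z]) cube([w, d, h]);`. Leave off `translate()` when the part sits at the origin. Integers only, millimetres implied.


translate([365, 100, 0]) cube([50, 26, 359]);
translate([674, 100, 0]) cube([50, 26, 359]);
translate([415, 100, 0]) cube([259, 26, 50]);
translate([415, 100, 309]) cube([259, 26, 50]);
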